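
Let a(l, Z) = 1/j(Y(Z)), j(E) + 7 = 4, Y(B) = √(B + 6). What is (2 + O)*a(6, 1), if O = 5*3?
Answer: -17/3 ≈ -5.6667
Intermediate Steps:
Y(B) = √(6 + B)
j(E) = -3 (j(E) = -7 + 4 = -3)
O = 15
a(l, Z) = -⅓ (a(l, Z) = 1/(-3) = 1*(-⅓) = -⅓)
(2 + O)*a(6, 1) = (2 + 15)*(-⅓) = 17*(-⅓) = -17/3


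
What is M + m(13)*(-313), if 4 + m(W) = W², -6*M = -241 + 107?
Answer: -154868/3 ≈ -51623.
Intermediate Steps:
M = 67/3 (M = -(-241 + 107)/6 = -⅙*(-134) = 67/3 ≈ 22.333)
m(W) = -4 + W²
M + m(13)*(-313) = 67/3 + (-4 + 13²)*(-313) = 67/3 + (-4 + 169)*(-313) = 67/3 + 165*(-313) = 67/3 - 51645 = -154868/3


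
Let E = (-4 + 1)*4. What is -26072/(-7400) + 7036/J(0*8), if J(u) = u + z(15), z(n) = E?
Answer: -1617298/2775 ≈ -582.81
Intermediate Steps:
E = -12 (E = -3*4 = -12)
z(n) = -12
J(u) = -12 + u (J(u) = u - 12 = -12 + u)
-26072/(-7400) + 7036/J(0*8) = -26072/(-7400) + 7036/(-12 + 0*8) = -26072*(-1/7400) + 7036/(-12 + 0) = 3259/925 + 7036/(-12) = 3259/925 + 7036*(-1/12) = 3259/925 - 1759/3 = -1617298/2775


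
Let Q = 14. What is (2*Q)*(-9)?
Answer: -252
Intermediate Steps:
(2*Q)*(-9) = (2*14)*(-9) = 28*(-9) = -252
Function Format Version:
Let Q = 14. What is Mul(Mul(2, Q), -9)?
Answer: -252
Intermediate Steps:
Mul(Mul(2, Q), -9) = Mul(Mul(2, 14), -9) = Mul(28, -9) = -252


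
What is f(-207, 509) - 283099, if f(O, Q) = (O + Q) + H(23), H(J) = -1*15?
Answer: -282812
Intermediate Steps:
H(J) = -15
f(O, Q) = -15 + O + Q (f(O, Q) = (O + Q) - 15 = -15 + O + Q)
f(-207, 509) - 283099 = (-15 - 207 + 509) - 283099 = 287 - 283099 = -282812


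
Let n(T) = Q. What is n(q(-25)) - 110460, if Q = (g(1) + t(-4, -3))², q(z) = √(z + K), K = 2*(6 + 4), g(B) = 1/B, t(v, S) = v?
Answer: -110451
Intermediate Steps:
K = 20 (K = 2*10 = 20)
q(z) = √(20 + z) (q(z) = √(z + 20) = √(20 + z))
Q = 9 (Q = (1/1 - 4)² = (1 - 4)² = (-3)² = 9)
n(T) = 9
n(q(-25)) - 110460 = 9 - 110460 = -110451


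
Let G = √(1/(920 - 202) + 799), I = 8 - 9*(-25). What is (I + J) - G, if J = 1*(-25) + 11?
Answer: 219 - √411904394/718 ≈ 190.73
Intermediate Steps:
I = 233 (I = 8 + 225 = 233)
J = -14 (J = -25 + 11 = -14)
G = √411904394/718 (G = √(1/718 + 799) = √(573683/718) = √411904394/718 ≈ 28.267)
(I + J) - G = (233 - 14) - √411904394/718 = 219 - √411904394/718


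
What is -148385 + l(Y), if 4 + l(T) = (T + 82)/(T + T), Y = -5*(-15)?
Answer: -22258193/150 ≈ -1.4839e+5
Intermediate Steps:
Y = 75
l(T) = -4 + (82 + T)/(2*T) (l(T) = -4 + (T + 82)/(T + T) = -4 + (82 + T)/((2*T)) = -4 + (82 + T)*(1/(2*T)) = -4 + (82 + T)/(2*T))
-148385 + l(Y) = -148385 + (-7/2 + 41/75) = -148385 - 443/150 = -22258193/150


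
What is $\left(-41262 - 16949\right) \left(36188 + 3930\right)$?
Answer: $-2335308898$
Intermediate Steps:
$\left(-41262 - 16949\right) \left(36188 + 3930\right) = \left(-58211\right) 40118 = -2335308898$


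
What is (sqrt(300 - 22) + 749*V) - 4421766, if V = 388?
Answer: -4131154 + sqrt(278) ≈ -4.1311e+6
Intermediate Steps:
(sqrt(300 - 22) + 749*V) - 4421766 = (sqrt(300 - 22) + 749*388) - 4421766 = (sqrt(278) + 290612) - 4421766 = (290612 + sqrt(278)) - 4421766 = -4131154 + sqrt(278)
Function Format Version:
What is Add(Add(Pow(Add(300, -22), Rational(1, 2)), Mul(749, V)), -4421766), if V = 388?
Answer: Add(-4131154, Pow(278, Rational(1, 2))) ≈ -4.1311e+6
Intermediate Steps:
Add(Add(Pow(Add(300, -22), Rational(1, 2)), Mul(749, V)), -4421766) = Add(Add(Pow(Add(300, -22), Rational(1, 2)), Mul(749, 388)), -4421766) = Add(Add(Pow(278, Rational(1, 2)), 290612), -4421766) = Add(Add(290612, Pow(278, Rational(1, 2))), -4421766) = Add(-4131154, Pow(278, Rational(1, 2)))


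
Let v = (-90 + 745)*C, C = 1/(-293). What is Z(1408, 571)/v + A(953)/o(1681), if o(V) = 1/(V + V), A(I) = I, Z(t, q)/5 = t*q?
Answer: 184159542/131 ≈ 1.4058e+6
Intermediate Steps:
Z(t, q) = 5*q*t (Z(t, q) = 5*(t*q) = 5*(q*t) = 5*q*t)
C = -1/293 ≈ -0.0034130
v = -655/293 (v = (-90 + 745)*(-1/293) = 655*(-1/293) = -655/293 ≈ -2.2355)
o(V) = 1/(2*V)
Z(1408, 571)/v + A(953)/o(1681) = (5*571*1408)/(-655/293) + 953/(((½)/1681)) = 4019840*(-293/655) + 953/(((½)*(1/1681))) = -235562624/131 + 953/(1/3362) = -235562624/131 + 953*3362 = -235562624/131 + 3203986 = 184159542/131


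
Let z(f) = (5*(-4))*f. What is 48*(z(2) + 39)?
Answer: -48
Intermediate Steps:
z(f) = -20*f
48*(z(2) + 39) = 48*(-20*2 + 39) = 48*(-40 + 39) = 48*(-1) = -48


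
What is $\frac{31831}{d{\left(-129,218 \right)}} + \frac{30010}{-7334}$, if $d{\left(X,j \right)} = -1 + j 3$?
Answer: $\frac{106926012}{2394551} \approx 44.654$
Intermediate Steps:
$d{\left(X,j \right)} = -1 + 3 j$
$\frac{31831}{d{\left(-129,218 \right)}} + \frac{30010}{-7334} = \frac{31831}{-1 + 3 \cdot 218} + \frac{30010}{-7334} = \frac{31831}{-1 + 654} + 30010 \left(- \frac{1}{7334}\right) = \frac{31831}{653} - \frac{15005}{3667} = \frac{106926012}{2394551}$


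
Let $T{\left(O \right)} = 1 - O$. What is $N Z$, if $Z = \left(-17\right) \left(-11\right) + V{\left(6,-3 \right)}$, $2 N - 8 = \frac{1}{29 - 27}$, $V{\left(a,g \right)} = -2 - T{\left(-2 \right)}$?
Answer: $\frac{1547}{2} \approx 773.5$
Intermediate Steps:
$V{\left(a,g \right)} = -5$ ($V{\left(a,g \right)} = -2 - \left(1 - -2\right) = -2 - \left(1 + 2\right) = -2 - 3 = -5$)
$N = \frac{17}{4}$ ($N = 4 + \frac{1}{2 \left(29 - 27\right)} = 4 + \frac{1}{2 \cdot 2} = 4 + \frac{1}{2} \cdot \frac{1}{2} = 4 + \frac{1}{4} = \frac{17}{4} \approx 4.25$)
$Z = 182$ ($Z = \left(-17\right) \left(-11\right) - 5 = 187 - 5 = 182$)
$N Z = \frac{17}{4} \cdot 182 = \frac{1547}{2}$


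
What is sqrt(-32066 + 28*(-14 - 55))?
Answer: I*sqrt(33998) ≈ 184.39*I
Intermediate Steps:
sqrt(-32066 + 28*(-14 - 55)) = sqrt(-32066 + 28*(-69)) = sqrt(-32066 - 1932) = sqrt(-33998) = I*sqrt(33998)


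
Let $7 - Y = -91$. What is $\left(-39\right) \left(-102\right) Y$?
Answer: $389844$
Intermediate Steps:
$Y = 98$ ($Y = 7 - -91 = 7 + 91 = 98$)
$\left(-39\right) \left(-102\right) Y = \left(-39\right) \left(-102\right) 98 = 3978 \cdot 98 = 389844$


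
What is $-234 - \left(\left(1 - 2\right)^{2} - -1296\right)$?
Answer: $-1531$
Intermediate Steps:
$-234 - \left(\left(1 - 2\right)^{2} - -1296\right) = -234 - \left(\left(-1\right)^{2} + 1296\right) = -234 - \left(1 + 1296\right) = -234 - 1297 = -1531$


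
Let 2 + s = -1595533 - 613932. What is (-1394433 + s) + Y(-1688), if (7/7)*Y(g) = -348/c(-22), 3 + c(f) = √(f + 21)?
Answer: -18018978/5 + 174*I/5 ≈ -3.6038e+6 + 34.8*I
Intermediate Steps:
s = -2209467 (s = -2 + (-1595533 - 613932) = -2 - 2209465 = -2209467)
c(f) = -3 + √(21 + f) (c(f) = -3 + √(f + 21) = -3 + √(21 + f))
Y(g) = -174*(-3 - I)/5 (Y(g) = -348/(-3 + √(21 - 22)) = -348/(-3 + √(-1)) = -348*(-3 - I)/10 = -174*(-3 - I)/5)
(-1394433 + s) + Y(-1688) = (-1394433 - 2209467) + (522/5 + 174*I/5) = -3603900 + (522/5 + 174*I/5) = -18018978/5 + 174*I/5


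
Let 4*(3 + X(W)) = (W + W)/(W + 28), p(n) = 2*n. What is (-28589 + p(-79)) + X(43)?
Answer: -4082457/142 ≈ -28750.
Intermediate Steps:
X(W) = -3 + W/(2*(28 + W)) (X(W) = -3 + ((W + W)/(W + 28))/4 = -3 + ((2*W)/(28 + W))/4 = -3 + (2*W/(28 + W))/4 = -3 + W/(2*(28 + W)))
(-28589 + p(-79)) + X(43) = (-28589 + 2*(-79)) + (-168 - 5*43)/(2*(28 + 43)) = (-28589 - 158) + (½)*(-168 - 215)/71 = -28747 + (½)*(1/71)*(-383) = -28747 - 383/142 = -4082457/142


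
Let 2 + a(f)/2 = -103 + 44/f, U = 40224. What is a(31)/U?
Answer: -3211/623472 ≈ -0.0051502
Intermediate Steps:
a(f) = -210 + 88/f (a(f) = -4 + 2*(-103 + 44/f) = -4 + (-206 + 88/f) = -210 + 88/f)
a(31)/U = (-210 + 88/31)/40224 = (-210 + 88*(1/31))*(1/40224) = (-210 + 88/31)*(1/40224) = -6422/31*1/40224 = -3211/623472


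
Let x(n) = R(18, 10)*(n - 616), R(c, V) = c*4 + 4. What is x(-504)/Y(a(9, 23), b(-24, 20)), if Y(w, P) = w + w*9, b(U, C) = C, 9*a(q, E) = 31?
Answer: -76608/31 ≈ -2471.2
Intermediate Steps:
a(q, E) = 31/9 (a(q, E) = (⅑)*31 = 31/9)
R(c, V) = 4 + 4*c (R(c, V) = 4*c + 4 = 4 + 4*c)
Y(w, P) = 10*w (Y(w, P) = w + 9*w = 10*w)
x(n) = -46816 + 76*n (x(n) = (4 + 4*18)*(n - 616) = (4 + 72)*(-616 + n) = 76*(-616 + n) = -46816 + 76*n)
x(-504)/Y(a(9, 23), b(-24, 20)) = (-46816 + 76*(-504))/((10*(31/9))) = (-46816 - 38304)/(310/9) = -85120*9/310 = -76608/31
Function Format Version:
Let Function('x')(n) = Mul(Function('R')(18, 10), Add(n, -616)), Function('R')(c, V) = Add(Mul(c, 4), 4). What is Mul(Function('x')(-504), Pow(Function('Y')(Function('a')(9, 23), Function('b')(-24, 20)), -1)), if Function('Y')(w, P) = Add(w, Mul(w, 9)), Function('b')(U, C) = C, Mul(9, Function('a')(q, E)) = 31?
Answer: Rational(-76608, 31) ≈ -2471.2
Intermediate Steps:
Function('a')(q, E) = Rational(31, 9) (Function('a')(q, E) = Mul(Rational(1, 9), 31) = Rational(31, 9))
Function('R')(c, V) = Add(4, Mul(4, c)) (Function('R')(c, V) = Add(Mul(4, c), 4) = Add(4, Mul(4, c)))
Function('Y')(w, P) = Mul(10, w) (Function('Y')(w, P) = Add(w, Mul(9, w)) = Mul(10, w))
Function('x')(n) = Add(-46816, Mul(76, n)) (Function('x')(n) = Mul(Add(4, Mul(4, 18)), Add(n, -616)) = Mul(Add(4, 72), Add(-616, n)) = Mul(76, Add(-616, n)) = Add(-46816, Mul(76, n)))
Mul(Function('x')(-504), Pow(Function('Y')(Function('a')(9, 23), Function('b')(-24, 20)), -1)) = Mul(Add(-46816, Mul(76, -504)), Pow(Mul(10, Rational(31, 9)), -1)) = Mul(Add(-46816, -38304), Pow(Rational(310, 9), -1)) = Mul(-85120, Rational(9, 310)) = Rational(-76608, 31)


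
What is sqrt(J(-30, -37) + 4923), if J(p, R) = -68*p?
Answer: sqrt(6963) ≈ 83.445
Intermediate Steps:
sqrt(J(-30, -37) + 4923) = sqrt(-68*(-30) + 4923) = sqrt(2040 + 4923) = sqrt(6963)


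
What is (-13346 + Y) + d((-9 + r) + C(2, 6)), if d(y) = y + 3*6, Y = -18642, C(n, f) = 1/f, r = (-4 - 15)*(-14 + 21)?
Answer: -192671/6 ≈ -32112.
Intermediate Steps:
r = -133 (r = -19*7 = -133)
d(y) = 18 + y (d(y) = y + 18 = 18 + y)
(-13346 + Y) + d((-9 + r) + C(2, 6)) = (-13346 - 18642) + (18 + ((-9 - 133) + 1/6)) = -31988 + (18 + (-142 + ⅙)) = -31988 + (18 - 851/6) = -31988 - 743/6 = -192671/6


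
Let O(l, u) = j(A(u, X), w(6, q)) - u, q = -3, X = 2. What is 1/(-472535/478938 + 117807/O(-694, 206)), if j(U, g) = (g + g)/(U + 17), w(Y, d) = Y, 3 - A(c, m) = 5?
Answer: -13649733/7849890715 ≈ -0.0017388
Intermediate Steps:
A(c, m) = -2 (A(c, m) = 3 - 1*5 = 3 - 5 = -2)
j(U, g) = 2*g/(17 + U) (j(U, g) = (2*g)/(17 + U) = 2*g/(17 + U))
O(l, u) = ⅘ - u (O(l, u) = 2*6/(17 - 2) - u = 2*6/15 - u = 2*6*(1/15) - u = ⅘ - u)
1/(-472535/478938 + 117807/O(-694, 206)) = 1/(-472535/478938 + 117807/(⅘ - 1*206)) = 1/(-472535*1/478938 + 117807/(⅘ - 206)) = 1/(-472535/478938 + 117807/(-1026/5)) = 1/(-472535/478938 + 117807*(-5/1026)) = 1/(-472535/478938 - 196345/342) = 1/(-7849890715/13649733) = -13649733/7849890715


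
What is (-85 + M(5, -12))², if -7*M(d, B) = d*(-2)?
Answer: 342225/49 ≈ 6984.2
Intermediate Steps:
M(d, B) = 2*d/7 (M(d, B) = -d*(-2)/7 = -(-2)*d/7 = 2*d/7)
(-85 + M(5, -12))² = (-85 + (2/7)*5)² = (-85 + 10/7)² = (-585/7)² = 342225/49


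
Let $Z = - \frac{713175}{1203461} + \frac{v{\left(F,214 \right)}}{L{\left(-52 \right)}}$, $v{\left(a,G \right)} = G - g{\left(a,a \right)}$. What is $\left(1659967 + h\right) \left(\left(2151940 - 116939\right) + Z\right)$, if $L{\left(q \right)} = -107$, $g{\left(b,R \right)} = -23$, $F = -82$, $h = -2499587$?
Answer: $- \frac{220020223450269368900}{128770327} \approx -1.7086 \cdot 10^{12}$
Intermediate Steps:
$v{\left(a,G \right)} = 23 + G$ ($v{\left(a,G \right)} = G - -23 = G + 23 = 23 + G$)
$Z = - \frac{361529982}{128770327}$ ($Z = - \frac{713175}{1203461} + \frac{23 + 214}{-107} = \left(-713175\right) \frac{1}{1203461} + 237 \left(- \frac{1}{107}\right) = - \frac{713175}{1203461} - \frac{237}{107} = - \frac{361529982}{128770327} \approx -2.8076$)
$\left(1659967 + h\right) \left(\left(2151940 - 116939\right) + Z\right) = \left(1659967 - 2499587\right) \left(\left(2151940 - 116939\right) - \frac{361529982}{128770327}\right) = - 839620 \left(2035001 - \frac{361529982}{128770327}\right) = \left(-839620\right) \frac{262047382685345}{128770327} = - \frac{220020223450269368900}{128770327}$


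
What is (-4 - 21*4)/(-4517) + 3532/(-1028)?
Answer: -3965895/1160869 ≈ -3.4163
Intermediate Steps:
(-4 - 21*4)/(-4517) + 3532/(-1028) = (-4 - 84)*(-1/4517) + 3532*(-1/1028) = -88*(-1/4517) - 883/257 = 88/4517 - 883/257 = -3965895/1160869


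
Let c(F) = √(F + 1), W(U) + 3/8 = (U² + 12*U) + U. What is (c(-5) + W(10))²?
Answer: 3374313/64 + 1837*I/2 ≈ 52724.0 + 918.5*I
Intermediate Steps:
W(U) = -3/8 + U² + 13*U (W(U) = -3/8 + ((U² + 12*U) + U) = -3/8 + (U² + 13*U) = -3/8 + U² + 13*U)
c(F) = √(1 + F)
(c(-5) + W(10))² = (√(1 - 5) + (-3/8 + 10² + 13*10))² = (√(-4) + (-3/8 + 100 + 130))² = (2*I + 1837/8)² = (1837/8 + 2*I)²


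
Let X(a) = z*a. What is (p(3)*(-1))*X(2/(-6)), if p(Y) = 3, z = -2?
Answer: -2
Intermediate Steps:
X(a) = -2*a
(p(3)*(-1))*X(2/(-6)) = (3*(-1))*(-4/(-6)) = -(-6)*2*(-⅙) = -(-6)*(-1)/3 = -3*⅔ = -2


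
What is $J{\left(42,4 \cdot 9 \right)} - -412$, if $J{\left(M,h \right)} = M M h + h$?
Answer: $63952$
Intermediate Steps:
$J{\left(M,h \right)} = h + h M^{2}$ ($J{\left(M,h \right)} = M^{2} h + h = h M^{2} + h = h + h M^{2}$)
$J{\left(42,4 \cdot 9 \right)} - -412 = 4 \cdot 9 \left(1 + 42^{2}\right) - -412 = 36 \left(1 + 1764\right) + 412 = 36 \cdot 1765 + 412 = 63540 + 412 = 63952$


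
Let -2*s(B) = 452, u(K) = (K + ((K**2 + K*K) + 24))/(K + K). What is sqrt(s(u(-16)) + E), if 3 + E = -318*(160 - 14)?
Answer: I*sqrt(46657) ≈ 216.0*I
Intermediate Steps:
u(K) = (24 + K + 2*K**2)/(2*K) (u(K) = (K + ((K**2 + K**2) + 24))/((2*K)) = (K + (2*K**2 + 24))*(1/(2*K)) = (K + (24 + 2*K**2))*(1/(2*K)) = (24 + K + 2*K**2)*(1/(2*K)) = (24 + K + 2*K**2)/(2*K))
s(B) = -226 (s(B) = -1/2*452 = -226)
E = -46431 (E = -3 - 318*(160 - 14) = -3 - 318*146 = -3 - 46428 = -46431)
sqrt(s(u(-16)) + E) = sqrt(-226 - 46431) = sqrt(-46657) = I*sqrt(46657)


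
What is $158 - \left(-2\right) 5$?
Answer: $168$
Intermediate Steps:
$158 - \left(-2\right) 5 = 158 - -10 = 158 + 10 = 168$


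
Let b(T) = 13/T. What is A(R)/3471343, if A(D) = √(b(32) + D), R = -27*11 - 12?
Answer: 5*I*√790/27770744 ≈ 5.0605e-6*I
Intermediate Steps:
R = -309 (R = -297 - 12 = -309)
A(D) = √(13/32 + D)
A(R)/3471343 = (√(26 + 64*(-309))/8)/3471343 = (√(26 - 19776)/8)*(1/3471343) = (√(-19750)/8)*(1/3471343) = ((5*I*√790)/8)*(1/3471343) = (5*I*√790/8)*(1/3471343) = 5*I*√790/27770744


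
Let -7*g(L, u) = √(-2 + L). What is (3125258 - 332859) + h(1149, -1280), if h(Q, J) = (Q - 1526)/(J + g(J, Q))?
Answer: 112090931529679/40141441 - 2639*I*√1282/80282882 ≈ 2.7924e+6 - 0.001177*I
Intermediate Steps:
g(L, u) = -√(-2 + L)/7
h(Q, J) = (-1526 + Q)/(J - √(-2 + J)/7) (h(Q, J) = (Q - 1526)/(J - √(-2 + J)/7) = (-1526 + Q)/(J - √(-2 + J)/7))
(3125258 - 332859) + h(1149, -1280) = (3125258 - 332859) + 7*(-1526 + 1149)/(-√(-2 - 1280) + 7*(-1280)) = 2792399 + 7*(-377)/(-√(-1282) - 8960) = 2792399 + 7*(-377)/(-I*√1282 - 8960) = 2792399 + 7*(-377)/(-8960 - I*√1282) = 2792399 - 2639/(-8960 - I*√1282)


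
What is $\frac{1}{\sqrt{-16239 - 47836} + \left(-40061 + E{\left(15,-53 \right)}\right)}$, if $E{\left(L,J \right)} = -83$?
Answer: $- \frac{40144}{1611604811} - \frac{5 i \sqrt{2563}}{1611604811} \approx -2.4909 \cdot 10^{-5} - 1.5707 \cdot 10^{-7} i$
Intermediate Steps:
$\frac{1}{\sqrt{-16239 - 47836} + \left(-40061 + E{\left(15,-53 \right)}\right)} = \frac{1}{\sqrt{-16239 - 47836} - 40144} = \frac{1}{\sqrt{-64075} - 40144} = \frac{1}{5 i \sqrt{2563} - 40144} = \frac{1}{-40144 + 5 i \sqrt{2563}}$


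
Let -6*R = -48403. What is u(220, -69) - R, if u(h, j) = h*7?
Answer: -39163/6 ≈ -6527.2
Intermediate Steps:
u(h, j) = 7*h
R = 48403/6 (R = -⅙*(-48403) = 48403/6 ≈ 8067.2)
u(220, -69) - R = 7*220 - 1*48403/6 = 1540 - 48403/6 = -39163/6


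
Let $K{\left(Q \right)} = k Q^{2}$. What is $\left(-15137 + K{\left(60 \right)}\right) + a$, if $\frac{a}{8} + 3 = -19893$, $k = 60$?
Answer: $41695$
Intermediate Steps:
$a = -159168$ ($a = -24 + 8 \left(-19893\right) = -24 - 159144 = -159168$)
$K{\left(Q \right)} = 60 Q^{2}$
$\left(-15137 + K{\left(60 \right)}\right) + a = \left(-15137 + 60 \cdot 60^{2}\right) - 159168 = \left(-15137 + 60 \cdot 3600\right) - 159168 = \left(-15137 + 216000\right) - 159168 = 200863 - 159168 = 41695$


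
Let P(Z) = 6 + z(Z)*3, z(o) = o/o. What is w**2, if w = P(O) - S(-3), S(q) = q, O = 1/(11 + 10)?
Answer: 144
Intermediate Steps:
z(o) = 1
O = 1/21 ≈ 0.047619
P(Z) = 9 (P(Z) = 6 + 1*3 = 6 + 3 = 9)
w = 12 (w = 9 - 1*(-3) = 9 + 3 = 12)
w**2 = 12**2 = 144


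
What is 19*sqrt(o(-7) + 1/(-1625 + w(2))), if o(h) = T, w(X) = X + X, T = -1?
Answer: 19*I*sqrt(2629262)/1621 ≈ 19.006*I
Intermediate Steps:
w(X) = 2*X
o(h) = -1
19*sqrt(o(-7) + 1/(-1625 + w(2))) = 19*sqrt(-1 + 1/(-1625 + 2*2)) = 19*sqrt(-1 + 1/(-1625 + 4)) = 19*sqrt(-1 + 1/(-1621)) = 19*sqrt(-1 - 1/1621) = 19*sqrt(-1622/1621) = 19*(I*sqrt(2629262)/1621) = 19*I*sqrt(2629262)/1621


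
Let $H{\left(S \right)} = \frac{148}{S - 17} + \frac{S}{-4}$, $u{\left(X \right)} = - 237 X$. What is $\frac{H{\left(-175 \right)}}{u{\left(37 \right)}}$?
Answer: $- \frac{2063}{420912} \approx -0.0049013$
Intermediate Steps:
$H{\left(S \right)} = \frac{148}{-17 + S} - \frac{S}{4}$ ($H{\left(S \right)} = \frac{148}{-17 + S} + S \left(- \frac{1}{4}\right) = \frac{148}{-17 + S} - \frac{S}{4}$)
$\frac{H{\left(-175 \right)}}{u{\left(37 \right)}} = \frac{\frac{1}{4} \frac{1}{-17 - 175} \left(592 - \left(-175\right)^{2} + 17 \left(-175\right)\right)}{\left(-237\right) 37} = \frac{\frac{1}{4} \frac{1}{-192} \left(592 - 30625 - 2975\right)}{-8769} = \frac{1}{4} \left(- \frac{1}{192}\right) \left(592 - 30625 - 2975\right) \left(- \frac{1}{8769}\right) = \frac{1}{4} \left(- \frac{1}{192}\right) \left(-33008\right) \left(- \frac{1}{8769}\right) = \frac{2063}{48} \left(- \frac{1}{8769}\right) = - \frac{2063}{420912}$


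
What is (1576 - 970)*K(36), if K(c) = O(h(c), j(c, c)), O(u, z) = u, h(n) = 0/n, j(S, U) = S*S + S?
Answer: 0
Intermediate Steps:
j(S, U) = S + S**2 (j(S, U) = S**2 + S = S + S**2)
h(n) = 0
K(c) = 0
(1576 - 970)*K(36) = (1576 - 970)*0 = 606*0 = 0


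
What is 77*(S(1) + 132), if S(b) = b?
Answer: 10241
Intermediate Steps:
77*(S(1) + 132) = 77*(1 + 132) = 77*133 = 10241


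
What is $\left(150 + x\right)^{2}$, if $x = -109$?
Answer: $1681$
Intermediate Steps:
$\left(150 + x\right)^{2} = \left(150 - 109\right)^{2} = 41^{2} = 1681$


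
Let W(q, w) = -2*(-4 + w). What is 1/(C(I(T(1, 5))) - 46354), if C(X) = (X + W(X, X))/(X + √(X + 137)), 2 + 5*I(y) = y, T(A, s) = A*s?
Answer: -31808137/1474435411283 - 148*√215/7372177056415 ≈ -2.1573e-5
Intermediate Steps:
I(y) = -⅖ + y/5
W(q, w) = 8 - 2*w
C(X) = (8 - X)/(X + √(137 + X)) (C(X) = (X + (8 - 2*X))/(X + √(X + 137)) = (8 - X)/(X + √(137 + X)))
1/(C(I(T(1, 5))) - 46354) = 1/((8 - (-⅖ + (1*5)/5))/((-⅖ + (1*5)/5) + √(137 + (-⅖ + (1*5)/5))) - 46354) = 1/((8 - (-⅖ + (⅕)*5))/((-⅖ + (⅕)*5) + √(137 + (-⅖ + (⅕)*5))) - 46354) = 1/((8 - (-⅖ + 1))/((-⅖ + 1) + √(137 + (-⅖ + 1))) - 46354) = 1/((8 - 1*⅗)/(⅗ + √(137 + ⅗)) - 46354) = 1/((8 - ⅗)/(⅗ + √(688/5)) - 46354) = 1/((37/5)/(⅗ + 4*√215/5) - 46354) = 1/(37/(5*(⅗ + 4*√215/5)) - 46354) = 1/(-46354 + 37/(5*(⅗ + 4*√215/5)))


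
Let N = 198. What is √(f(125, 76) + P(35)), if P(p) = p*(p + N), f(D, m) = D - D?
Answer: √8155 ≈ 90.305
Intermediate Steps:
f(D, m) = 0
P(p) = p*(198 + p) (P(p) = p*(p + 198) = p*(198 + p))
√(f(125, 76) + P(35)) = √(0 + 35*(198 + 35)) = √(0 + 35*233) = √(0 + 8155) = √8155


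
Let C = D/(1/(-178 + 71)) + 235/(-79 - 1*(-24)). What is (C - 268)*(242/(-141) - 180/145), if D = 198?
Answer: 2854679854/44979 ≈ 63467.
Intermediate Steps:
C = -233093/11 (C = 198/(1/(-178 + 71)) + 235/(-79 - 1*(-24)) = 198/(1/(-107)) + 235/(-79 + 24) = 198/(-1/107) + 235/(-55) = 198*(-107) + 235*(-1/55) = -21186 - 47/11 = -233093/11 ≈ -21190.)
(C - 268)*(242/(-141) - 180/145) = (-233093/11 - 268)*(242/(-141) - 180/145) = -236041*(242*(-1/141) - 180*1/145)/11 = -236041*(-242/141 - 36/29)/11 = -236041/11*(-12094/4089) = 2854679854/44979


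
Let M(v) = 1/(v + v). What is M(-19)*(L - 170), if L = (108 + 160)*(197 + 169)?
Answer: -48959/19 ≈ -2576.8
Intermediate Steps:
M(v) = 1/(2*v)
L = 98088 (L = 268*366 = 98088)
M(-19)*(L - 170) = ((½)/(-19))*(98088 - 170) = ((½)*(-1/19))*97918 = -1/38*97918 = -48959/19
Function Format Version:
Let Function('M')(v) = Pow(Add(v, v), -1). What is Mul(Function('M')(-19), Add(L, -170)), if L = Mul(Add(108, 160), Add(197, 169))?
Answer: Rational(-48959, 19) ≈ -2576.8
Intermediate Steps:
Function('M')(v) = Mul(Rational(1, 2), Pow(v, -1)) (Function('M')(v) = Pow(Mul(2, v), -1) = Mul(Rational(1, 2), Pow(v, -1)))
L = 98088 (L = Mul(268, 366) = 98088)
Mul(Function('M')(-19), Add(L, -170)) = Mul(Mul(Rational(1, 2), Pow(-19, -1)), Add(98088, -170)) = Mul(Mul(Rational(1, 2), Rational(-1, 19)), 97918) = Mul(Rational(-1, 38), 97918) = Rational(-48959, 19)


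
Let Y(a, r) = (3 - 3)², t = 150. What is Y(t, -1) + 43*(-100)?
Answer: -4300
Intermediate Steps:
Y(a, r) = 0 (Y(a, r) = 0² = 0)
Y(t, -1) + 43*(-100) = 0 + 43*(-100) = 0 - 4300 = -4300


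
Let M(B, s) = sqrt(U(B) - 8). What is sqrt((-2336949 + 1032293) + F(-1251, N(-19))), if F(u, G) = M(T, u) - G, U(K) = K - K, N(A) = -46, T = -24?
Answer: sqrt(-1304610 + 2*I*sqrt(2)) ≈ 0.e-3 + 1142.2*I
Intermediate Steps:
U(K) = 0
M(B, s) = 2*I*sqrt(2) (M(B, s) = sqrt(0 - 8) = sqrt(-8) = 2*I*sqrt(2))
F(u, G) = -G + 2*I*sqrt(2) (F(u, G) = 2*I*sqrt(2) - G = -G + 2*I*sqrt(2))
sqrt((-2336949 + 1032293) + F(-1251, N(-19))) = sqrt((-2336949 + 1032293) + (-1*(-46) + 2*I*sqrt(2))) = sqrt(-1304656 + (46 + 2*I*sqrt(2))) = sqrt(-1304610 + 2*I*sqrt(2))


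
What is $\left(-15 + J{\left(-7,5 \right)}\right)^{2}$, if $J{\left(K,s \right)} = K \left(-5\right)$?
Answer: $400$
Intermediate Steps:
$J{\left(K,s \right)} = - 5 K$
$\left(-15 + J{\left(-7,5 \right)}\right)^{2} = \left(-15 - -35\right)^{2} = \left(-15 + 35\right)^{2} = 20^{2} = 400$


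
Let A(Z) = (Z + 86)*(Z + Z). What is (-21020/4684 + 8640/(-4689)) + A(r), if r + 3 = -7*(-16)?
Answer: 25931106395/610091 ≈ 42504.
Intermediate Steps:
r = 109 (r = -3 - 7*(-16) = -3 + 112 = 109)
A(Z) = 2*Z*(86 + Z) (A(Z) = (86 + Z)*(2*Z) = 2*Z*(86 + Z))
(-21020/4684 + 8640/(-4689)) + A(r) = (-21020/4684 + 8640/(-4689)) + 2*109*(86 + 109) = (-21020*1/4684 + 8640*(-1/4689)) + 2*109*195 = (-5255/1171 - 960/521) + 42510 = -3862015/610091 + 42510 = 25931106395/610091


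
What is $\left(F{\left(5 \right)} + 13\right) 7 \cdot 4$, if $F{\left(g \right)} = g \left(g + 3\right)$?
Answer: $1484$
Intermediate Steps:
$F{\left(g \right)} = g \left(3 + g\right)$
$\left(F{\left(5 \right)} + 13\right) 7 \cdot 4 = \left(5 \left(3 + 5\right) + 13\right) 7 \cdot 4 = \left(5 \cdot 8 + 13\right) 28 = \left(40 + 13\right) 28 = 53 \cdot 28 = 1484$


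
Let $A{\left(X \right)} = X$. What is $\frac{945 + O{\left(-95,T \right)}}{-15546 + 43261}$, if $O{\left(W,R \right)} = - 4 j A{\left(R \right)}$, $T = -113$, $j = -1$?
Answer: $\frac{493}{27715} \approx 0.017788$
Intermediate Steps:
$O{\left(W,R \right)} = 4 R$ ($O{\left(W,R \right)} = \left(-4\right) \left(-1\right) R = 4 R$)
$\frac{945 + O{\left(-95,T \right)}}{-15546 + 43261} = \frac{945 + 4 \left(-113\right)}{-15546 + 43261} = \frac{945 - 452}{27715} = 493 \cdot \frac{1}{27715} = \frac{493}{27715}$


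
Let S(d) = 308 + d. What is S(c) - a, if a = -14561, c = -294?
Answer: 14575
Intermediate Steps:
S(c) - a = (308 - 294) - 1*(-14561) = 14 + 14561 = 14575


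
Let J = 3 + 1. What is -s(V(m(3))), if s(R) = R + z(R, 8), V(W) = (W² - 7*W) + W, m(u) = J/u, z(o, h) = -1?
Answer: 65/9 ≈ 7.2222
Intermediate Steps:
J = 4
m(u) = 4/u
V(W) = W² - 6*W
s(R) = -1 + R (s(R) = R - 1 = -1 + R)
-s(V(m(3))) = -(-1 + (4/3)*(-6 + 4/3)) = -(-1 + (4*(⅓))*(-6 + 4*(⅓))) = -(-1 + 4*(-6 + 4/3)/3) = -(-1 + (4/3)*(-14/3)) = -(-1 - 56/9) = -1*(-65/9) = 65/9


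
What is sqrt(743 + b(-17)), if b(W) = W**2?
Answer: 2*sqrt(258) ≈ 32.125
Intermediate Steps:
sqrt(743 + b(-17)) = sqrt(743 + (-17)**2) = sqrt(743 + 289) = sqrt(1032) = 2*sqrt(258)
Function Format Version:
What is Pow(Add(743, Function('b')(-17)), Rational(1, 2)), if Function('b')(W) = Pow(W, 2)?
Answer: Mul(2, Pow(258, Rational(1, 2))) ≈ 32.125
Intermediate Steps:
Pow(Add(743, Function('b')(-17)), Rational(1, 2)) = Pow(Add(743, Pow(-17, 2)), Rational(1, 2)) = Pow(Add(743, 289), Rational(1, 2)) = Pow(1032, Rational(1, 2)) = Mul(2, Pow(258, Rational(1, 2)))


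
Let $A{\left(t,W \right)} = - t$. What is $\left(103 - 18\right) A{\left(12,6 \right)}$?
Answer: $-1020$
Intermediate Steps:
$\left(103 - 18\right) A{\left(12,6 \right)} = \left(103 - 18\right) \left(\left(-1\right) 12\right) = 85 \left(-12\right) = -1020$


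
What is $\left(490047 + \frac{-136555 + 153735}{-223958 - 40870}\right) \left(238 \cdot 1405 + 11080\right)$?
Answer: $\frac{11208614347323980}{66207} \approx 1.693 \cdot 10^{11}$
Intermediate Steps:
$\left(490047 + \frac{-136555 + 153735}{-223958 - 40870}\right) \left(238 \cdot 1405 + 11080\right) = \left(490047 + \frac{17180}{-264828}\right) \left(334390 + 11080\right) = \left(490047 + 17180 \left(- \frac{1}{264828}\right)\right) 345470 = \left(490047 - \frac{4295}{66207}\right) 345470 = \frac{32444537434}{66207} \cdot 345470 = \frac{11208614347323980}{66207}$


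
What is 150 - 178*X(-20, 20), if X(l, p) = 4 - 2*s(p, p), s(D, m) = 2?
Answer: 150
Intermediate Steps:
X(l, p) = 0 (X(l, p) = 4 - 2*2 = 4 - 4 = 0)
150 - 178*X(-20, 20) = 150 - 178*0 = 150 + 0 = 150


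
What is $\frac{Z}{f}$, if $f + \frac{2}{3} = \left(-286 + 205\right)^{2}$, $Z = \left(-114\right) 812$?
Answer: $- \frac{277704}{19681} \approx -14.11$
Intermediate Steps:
$Z = -92568$
$f = \frac{19681}{3}$ ($f = - \frac{2}{3} + \left(-286 + 205\right)^{2} = - \frac{2}{3} + \left(-81\right)^{2} = - \frac{2}{3} + 6561 = \frac{19681}{3} \approx 6560.3$)
$\frac{Z}{f} = - \frac{92568}{\frac{19681}{3}} = \left(-92568\right) \frac{3}{19681} = - \frac{277704}{19681}$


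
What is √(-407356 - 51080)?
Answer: 2*I*√114609 ≈ 677.08*I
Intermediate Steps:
√(-407356 - 51080) = √(-458436) = 2*I*√114609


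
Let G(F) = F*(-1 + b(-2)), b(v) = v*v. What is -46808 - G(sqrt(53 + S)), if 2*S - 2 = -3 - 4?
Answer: -46808 - 3*sqrt(202)/2 ≈ -46829.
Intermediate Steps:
b(v) = v**2
S = -5/2 (S = 1 + (-3 - 4)/2 = 1 + (1/2)*(-7) = 1 - 7/2 = -5/2 ≈ -2.5000)
G(F) = 3*F (G(F) = F*(-1 + (-2)**2) = F*(-1 + 4) = F*3 = 3*F)
-46808 - G(sqrt(53 + S)) = -46808 - 3*sqrt(53 - 5/2) = -46808 - 3*sqrt(101/2) = -46808 - 3*sqrt(202)/2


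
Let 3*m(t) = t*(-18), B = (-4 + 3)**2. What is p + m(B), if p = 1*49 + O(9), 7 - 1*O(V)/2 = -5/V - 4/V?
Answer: 59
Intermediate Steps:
B = 1 (B = (-1)**2 = 1)
m(t) = -6*t (m(t) = (t*(-18))/3 = (-18*t)/3 = -6*t)
O(V) = 14 + 18/V (O(V) = 14 - 2*(-5/V - 4/V) = 14 - (-18)/V = 14 + 18/V)
p = 65 (p = 1*49 + (14 + 18/9) = 49 + (14 + 18*(1/9)) = 49 + (14 + 2) = 49 + 16 = 65)
p + m(B) = 65 - 6*1 = 65 - 6 = 59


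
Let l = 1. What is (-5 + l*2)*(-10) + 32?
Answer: 62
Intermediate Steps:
(-5 + l*2)*(-10) + 32 = (-5 + 1*2)*(-10) + 32 = (-5 + 2)*(-10) + 32 = -3*(-10) + 32 = 30 + 32 = 62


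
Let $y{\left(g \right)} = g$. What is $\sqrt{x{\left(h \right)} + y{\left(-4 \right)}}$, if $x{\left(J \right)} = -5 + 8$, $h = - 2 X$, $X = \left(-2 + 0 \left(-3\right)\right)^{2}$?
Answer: $i \approx 1.0 i$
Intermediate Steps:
$X = 4$ ($X = \left(-2 + 0\right)^{2} = \left(-2\right)^{2} = 4$)
$h = -8$ ($h = \left(-2\right) 4 = -8$)
$x{\left(J \right)} = 3$
$\sqrt{x{\left(h \right)} + y{\left(-4 \right)}} = \sqrt{3 - 4} = \sqrt{-1} = i$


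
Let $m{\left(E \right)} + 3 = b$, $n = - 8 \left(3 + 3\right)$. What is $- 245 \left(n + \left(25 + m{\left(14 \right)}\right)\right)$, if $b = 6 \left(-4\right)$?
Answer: $12250$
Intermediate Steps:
$b = -24$
$n = -48$ ($n = \left(-8\right) 6 = -48$)
$m{\left(E \right)} = -27$ ($m{\left(E \right)} = -3 - 24 = -27$)
$- 245 \left(n + \left(25 + m{\left(14 \right)}\right)\right) = - 245 \left(-48 + \left(25 - 27\right)\right) = - 245 \left(-48 - 2\right) = \left(-245\right) \left(-50\right) = 12250$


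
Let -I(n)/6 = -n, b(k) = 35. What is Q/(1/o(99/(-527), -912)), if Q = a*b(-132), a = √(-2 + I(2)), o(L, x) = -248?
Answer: -8680*√10 ≈ -27449.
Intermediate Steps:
I(n) = 6*n (I(n) = -(-6)*n = 6*n)
a = √10 (a = √(-2 + 6*2) = √(-2 + 12) = √10 ≈ 3.1623)
Q = 35*√10 (Q = √10*35 = 35*√10 ≈ 110.68)
Q/(1/o(99/(-527), -912)) = (35*√10)/(1/(-248)) = (35*√10)/(-1/248) = (35*√10)*(-248) = -8680*√10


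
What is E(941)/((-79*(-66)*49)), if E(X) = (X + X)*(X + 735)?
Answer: 1577116/127743 ≈ 12.346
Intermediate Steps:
E(X) = 2*X*(735 + X) (E(X) = (2*X)*(735 + X) = 2*X*(735 + X))
E(941)/((-79*(-66)*49)) = (2*941*(735 + 941))/((-79*(-66)*49)) = (2*941*1676)/((5214*49)) = 3154232/255486 = 3154232*(1/255486) = 1577116/127743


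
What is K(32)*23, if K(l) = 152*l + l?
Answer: 112608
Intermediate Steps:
K(l) = 153*l
K(32)*23 = (153*32)*23 = 4896*23 = 112608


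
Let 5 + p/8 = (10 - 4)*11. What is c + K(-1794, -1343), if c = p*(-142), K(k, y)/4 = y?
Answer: -74668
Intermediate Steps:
p = 488 (p = -40 + 8*((10 - 4)*11) = -40 + 8*(6*11) = -40 + 8*66 = -40 + 528 = 488)
K(k, y) = 4*y
c = -69296 (c = 488*(-142) = -69296)
c + K(-1794, -1343) = -69296 + 4*(-1343) = -69296 - 5372 = -74668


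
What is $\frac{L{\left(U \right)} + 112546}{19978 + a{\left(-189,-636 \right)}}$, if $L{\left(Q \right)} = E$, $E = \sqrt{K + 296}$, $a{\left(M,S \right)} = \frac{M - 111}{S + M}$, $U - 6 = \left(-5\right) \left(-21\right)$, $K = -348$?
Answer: $\frac{619003}{109881} + \frac{11 i \sqrt{13}}{109881} \approx 5.6334 + 0.00036095 i$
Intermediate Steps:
$U = 111$ ($U = 6 - -105 = 6 + 105 = 111$)
$a{\left(M,S \right)} = \frac{-111 + M}{M + S}$
$E = 2 i \sqrt{13}$ ($E = \sqrt{-348 + 296} = \sqrt{-52} = 2 i \sqrt{13} \approx 7.2111 i$)
$L{\left(Q \right)} = 2 i \sqrt{13}$
$\frac{L{\left(U \right)} + 112546}{19978 + a{\left(-189,-636 \right)}} = \frac{2 i \sqrt{13} + 112546}{19978 + \frac{-111 - 189}{-189 - 636}} = \frac{112546 + 2 i \sqrt{13}}{19978 + \frac{1}{-825} \left(-300\right)} = \frac{112546 + 2 i \sqrt{13}}{19978 - - \frac{4}{11}} = \frac{112546 + 2 i \sqrt{13}}{19978 + \frac{4}{11}} = \frac{112546 + 2 i \sqrt{13}}{\frac{219762}{11}} = \left(112546 + 2 i \sqrt{13}\right) \frac{11}{219762} = \frac{619003}{109881} + \frac{11 i \sqrt{13}}{109881}$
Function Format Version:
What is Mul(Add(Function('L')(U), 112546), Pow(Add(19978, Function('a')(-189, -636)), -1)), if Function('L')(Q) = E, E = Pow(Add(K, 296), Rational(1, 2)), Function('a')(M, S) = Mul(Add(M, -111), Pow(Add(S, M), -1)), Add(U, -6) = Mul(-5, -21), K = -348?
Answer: Add(Rational(619003, 109881), Mul(Rational(11, 109881), I, Pow(13, Rational(1, 2)))) ≈ Add(5.6334, Mul(0.00036095, I))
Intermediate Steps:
U = 111 (U = Add(6, Mul(-5, -21)) = Add(6, 105) = 111)
Function('a')(M, S) = Mul(Pow(Add(M, S), -1), Add(-111, M)) (Function('a')(M, S) = Mul(Add(-111, M), Pow(Add(M, S), -1)) = Mul(Pow(Add(M, S), -1), Add(-111, M)))
E = Mul(2, I, Pow(13, Rational(1, 2))) (E = Pow(Add(-348, 296), Rational(1, 2)) = Pow(-52, Rational(1, 2)) = Mul(2, I, Pow(13, Rational(1, 2))) ≈ Mul(7.2111, I))
Function('L')(Q) = Mul(2, I, Pow(13, Rational(1, 2)))
Mul(Add(Function('L')(U), 112546), Pow(Add(19978, Function('a')(-189, -636)), -1)) = Mul(Add(Mul(2, I, Pow(13, Rational(1, 2))), 112546), Pow(Add(19978, Mul(Pow(Add(-189, -636), -1), Add(-111, -189))), -1)) = Mul(Add(112546, Mul(2, I, Pow(13, Rational(1, 2)))), Pow(Add(19978, Mul(Pow(-825, -1), -300)), -1)) = Mul(Add(112546, Mul(2, I, Pow(13, Rational(1, 2)))), Pow(Add(19978, Mul(Rational(-1, 825), -300)), -1)) = Mul(Add(112546, Mul(2, I, Pow(13, Rational(1, 2)))), Pow(Add(19978, Rational(4, 11)), -1)) = Mul(Add(112546, Mul(2, I, Pow(13, Rational(1, 2)))), Pow(Rational(219762, 11), -1)) = Mul(Add(112546, Mul(2, I, Pow(13, Rational(1, 2)))), Rational(11, 219762)) = Add(Rational(619003, 109881), Mul(Rational(11, 109881), I, Pow(13, Rational(1, 2))))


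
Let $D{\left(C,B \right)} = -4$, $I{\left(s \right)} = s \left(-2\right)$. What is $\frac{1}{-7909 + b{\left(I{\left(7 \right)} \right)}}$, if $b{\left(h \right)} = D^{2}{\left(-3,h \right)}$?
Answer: $- \frac{1}{7893} \approx -0.00012669$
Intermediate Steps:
$I{\left(s \right)} = - 2 s$
$b{\left(h \right)} = 16$ ($b{\left(h \right)} = \left(-4\right)^{2} = 16$)
$\frac{1}{-7909 + b{\left(I{\left(7 \right)} \right)}} = \frac{1}{-7909 + 16} = \frac{1}{-7893} = - \frac{1}{7893}$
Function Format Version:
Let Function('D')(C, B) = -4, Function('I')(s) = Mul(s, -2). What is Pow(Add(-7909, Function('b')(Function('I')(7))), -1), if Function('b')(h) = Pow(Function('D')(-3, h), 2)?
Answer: Rational(-1, 7893) ≈ -0.00012669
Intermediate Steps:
Function('I')(s) = Mul(-2, s)
Function('b')(h) = 16 (Function('b')(h) = Pow(-4, 2) = 16)
Pow(Add(-7909, Function('b')(Function('I')(7))), -1) = Pow(Add(-7909, 16), -1) = Pow(-7893, -1) = Rational(-1, 7893)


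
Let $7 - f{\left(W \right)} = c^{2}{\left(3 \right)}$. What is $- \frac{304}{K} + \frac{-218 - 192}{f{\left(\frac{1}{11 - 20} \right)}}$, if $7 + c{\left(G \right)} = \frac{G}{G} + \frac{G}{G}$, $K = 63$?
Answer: $\frac{377}{21} \approx 17.952$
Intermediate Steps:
$c{\left(G \right)} = -5$ ($c{\left(G \right)} = -7 + \left(\frac{G}{G} + \frac{G}{G}\right) = -7 + \left(1 + 1\right) = -7 + 2 = -5$)
$f{\left(W \right)} = -18$ ($f{\left(W \right)} = 7 - \left(-5\right)^{2} = 7 - 25 = -18$)
$- \frac{304}{K} + \frac{-218 - 192}{f{\left(\frac{1}{11 - 20} \right)}} = - \frac{304}{63} + \frac{-218 - 192}{-18} = \left(-304\right) \frac{1}{63} + \left(-218 - 192\right) \left(- \frac{1}{18}\right) = - \frac{304}{63} - - \frac{205}{9} = - \frac{304}{63} + \frac{205}{9} = \frac{377}{21}$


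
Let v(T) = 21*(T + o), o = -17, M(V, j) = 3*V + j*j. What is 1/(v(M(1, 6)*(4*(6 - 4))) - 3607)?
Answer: 1/2588 ≈ 0.00038640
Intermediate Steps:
M(V, j) = j² + 3*V (M(V, j) = 3*V + j² = j² + 3*V)
v(T) = -357 + 21*T (v(T) = 21*(T - 17) = 21*(-17 + T) = -357 + 21*T)
1/(v(M(1, 6)*(4*(6 - 4))) - 3607) = 1/((-357 + 21*((6² + 3*1)*(4*(6 - 4)))) - 3607) = 1/((-357 + 21*((36 + 3)*(4*2))) - 3607) = 1/((-357 + 21*(39*8)) - 3607) = 1/((-357 + 21*312) - 3607) = 1/((-357 + 6552) - 3607) = 1/(6195 - 3607) = 1/2588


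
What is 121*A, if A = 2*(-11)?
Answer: -2662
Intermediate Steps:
A = -22
121*A = 121*(-22) = -2662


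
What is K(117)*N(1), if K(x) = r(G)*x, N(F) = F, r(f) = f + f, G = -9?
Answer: -2106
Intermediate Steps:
r(f) = 2*f
K(x) = -18*x (K(x) = (2*(-9))*x = -18*x)
K(117)*N(1) = -18*117*1 = -2106*1 = -2106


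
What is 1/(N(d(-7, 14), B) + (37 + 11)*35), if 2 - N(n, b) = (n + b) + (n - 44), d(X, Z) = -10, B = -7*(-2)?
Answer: 1/1732 ≈ 0.00057737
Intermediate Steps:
B = 14
N(n, b) = 46 - b - 2*n (N(n, b) = 2 - ((n + b) + (n - 44)) = 2 - ((b + n) + (-44 + n)) = 2 - (-44 + b + 2*n) = 2 + (44 - b - 2*n) = 46 - b - 2*n)
1/(N(d(-7, 14), B) + (37 + 11)*35) = 1/((46 - 1*14 - 2*(-10)) + (37 + 11)*35) = 1/((46 - 14 + 20) + 48*35) = 1/(52 + 1680) = 1/1732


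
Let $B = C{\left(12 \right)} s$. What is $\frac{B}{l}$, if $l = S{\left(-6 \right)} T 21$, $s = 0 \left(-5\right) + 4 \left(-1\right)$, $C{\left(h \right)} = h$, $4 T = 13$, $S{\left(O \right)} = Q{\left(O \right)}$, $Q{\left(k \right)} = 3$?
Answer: $- \frac{64}{273} \approx -0.23443$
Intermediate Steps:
$S{\left(O \right)} = 3$
$T = \frac{13}{4}$ ($T = \frac{1}{4} \cdot 13 = \frac{13}{4} \approx 3.25$)
$s = -4$ ($s = 0 - 4 = -4$)
$l = \frac{819}{4}$ ($l = 3 \cdot \frac{13}{4} \cdot 21 = \frac{39}{4} \cdot 21 = \frac{819}{4} \approx 204.75$)
$B = -48$ ($B = 12 \left(-4\right) = -48$)
$\frac{B}{l} = - \frac{48}{\frac{819}{4}} = \left(-48\right) \frac{4}{819} = - \frac{64}{273}$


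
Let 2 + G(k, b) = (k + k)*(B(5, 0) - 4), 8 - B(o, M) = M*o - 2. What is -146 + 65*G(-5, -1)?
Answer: -4176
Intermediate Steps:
B(o, M) = 10 - M*o (B(o, M) = 8 - (M*o - 2) = 8 - (-2 + M*o) = 8 + (2 - M*o) = 10 - M*o)
G(k, b) = -2 + 12*k (G(k, b) = -2 + (k + k)*((10 - 1*0*5) - 4) = -2 + (2*k)*((10 + 0) - 4) = -2 + (2*k)*(10 - 4) = -2 + (2*k)*6 = -2 + 12*k)
-146 + 65*G(-5, -1) = -146 + 65*(-2 + 12*(-5)) = -146 + 65*(-2 - 60) = -146 + 65*(-62) = -146 - 4030 = -4176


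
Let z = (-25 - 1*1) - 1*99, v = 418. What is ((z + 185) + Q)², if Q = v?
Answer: 228484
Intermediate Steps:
Q = 418
z = -125 (z = (-25 - 1) - 99 = -26 - 99 = -125)
((z + 185) + Q)² = ((-125 + 185) + 418)² = (60 + 418)² = 478² = 228484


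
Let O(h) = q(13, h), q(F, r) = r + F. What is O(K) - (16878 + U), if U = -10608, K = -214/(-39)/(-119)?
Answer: -29038951/4641 ≈ -6257.0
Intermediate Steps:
K = -214/4641 (K = -214*(-1/39)*(-1/119) = (214/39)*(-1/119) = -214/4641 ≈ -0.046111)
q(F, r) = F + r
O(h) = 13 + h
O(K) - (16878 + U) = (13 - 214/4641) - (16878 - 10608) = 60119/4641 - 1*6270 = 60119/4641 - 6270 = -29038951/4641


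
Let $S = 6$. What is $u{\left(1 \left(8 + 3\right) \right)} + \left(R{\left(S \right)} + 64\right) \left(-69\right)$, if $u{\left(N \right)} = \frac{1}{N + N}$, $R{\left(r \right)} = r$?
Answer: $- \frac{106259}{22} \approx -4830.0$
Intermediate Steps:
$u{\left(N \right)} = \frac{1}{2 N}$
$u{\left(1 \left(8 + 3\right) \right)} + \left(R{\left(S \right)} + 64\right) \left(-69\right) = \frac{1}{2 \cdot 1 \left(8 + 3\right)} + \left(6 + 64\right) \left(-69\right) = \frac{1}{2 \cdot 1 \cdot 11} + 70 \left(-69\right) = \frac{1}{2 \cdot 11} - 4830 = \frac{1}{2} \cdot \frac{1}{11} - 4830 = \frac{1}{22} - 4830 = - \frac{106259}{22}$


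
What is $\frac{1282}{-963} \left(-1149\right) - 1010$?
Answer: $\frac{166796}{321} \approx 519.61$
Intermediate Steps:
$\frac{1282}{-963} \left(-1149\right) - 1010 = 1282 \left(- \frac{1}{963}\right) \left(-1149\right) - 1010 = \left(- \frac{1282}{963}\right) \left(-1149\right) - 1010 = \frac{491006}{321} - 1010 = \frac{166796}{321}$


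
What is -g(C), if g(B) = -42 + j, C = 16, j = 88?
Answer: -46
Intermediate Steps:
g(B) = 46 (g(B) = -42 + 88 = 46)
-g(C) = -1*46 = -46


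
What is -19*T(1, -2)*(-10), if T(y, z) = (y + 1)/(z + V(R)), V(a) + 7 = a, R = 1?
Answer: -95/2 ≈ -47.500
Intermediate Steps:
V(a) = -7 + a
T(y, z) = (1 + y)/(-6 + z) (T(y, z) = (y + 1)/(z + (-7 + 1)) = (1 + y)/(z - 6) = (1 + y)/(-6 + z))
-19*T(1, -2)*(-10) = -19*(1 + 1)/(-6 - 2)*(-10) = -19*2/(-8)*(-10) = -(-19)*2/8*(-10) = -19*(-¼)*(-10) = (19/4)*(-10) = -95/2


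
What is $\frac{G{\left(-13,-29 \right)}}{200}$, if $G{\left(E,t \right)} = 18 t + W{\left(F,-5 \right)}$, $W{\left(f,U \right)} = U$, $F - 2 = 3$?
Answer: $- \frac{527}{200} \approx -2.635$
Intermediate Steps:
$F = 5$ ($F = 2 + 3 = 5$)
$G{\left(E,t \right)} = -5 + 18 t$ ($G{\left(E,t \right)} = 18 t - 5 = -5 + 18 t$)
$\frac{G{\left(-13,-29 \right)}}{200} = \frac{-5 + 18 \left(-29\right)}{200} = \left(-5 - 522\right) \frac{1}{200} = \left(-527\right) \frac{1}{200} = - \frac{527}{200}$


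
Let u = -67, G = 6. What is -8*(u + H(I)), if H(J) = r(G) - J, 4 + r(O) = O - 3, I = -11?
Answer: 456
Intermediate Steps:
r(O) = -7 + O (r(O) = -4 + (O - 3) = -4 + (-3 + O) = -7 + O)
H(J) = -1 - J (H(J) = (-7 + 6) - J = -1 - J)
-8*(u + H(I)) = -8*(-67 + (-1 - 1*(-11))) = -8*(-67 + (-1 + 11)) = -8*(-67 + 10) = -8*(-57) = 456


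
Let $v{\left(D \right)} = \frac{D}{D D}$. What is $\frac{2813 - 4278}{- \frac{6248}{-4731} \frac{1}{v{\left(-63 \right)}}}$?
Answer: $\frac{2310305}{131208} \approx 17.608$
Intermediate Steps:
$v{\left(D \right)} = \frac{1}{D}$ ($v{\left(D \right)} = \frac{D}{D^{2}} = \frac{1}{D}$)
$\frac{2813 - 4278}{- \frac{6248}{-4731} \frac{1}{v{\left(-63 \right)}}} = \frac{2813 - 4278}{- \frac{6248}{-4731} \frac{1}{\frac{1}{-63}}} = - \frac{1465}{\left(-6248\right) \left(- \frac{1}{4731}\right) \frac{1}{- \frac{1}{63}}} = - \frac{1465}{\frac{6248}{4731} \left(-63\right)} = - \frac{1465}{- \frac{131208}{1577}} = \left(-1465\right) \left(- \frac{1577}{131208}\right) = \frac{2310305}{131208}$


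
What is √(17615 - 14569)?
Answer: √3046 ≈ 55.191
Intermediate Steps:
√(17615 - 14569) = √3046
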